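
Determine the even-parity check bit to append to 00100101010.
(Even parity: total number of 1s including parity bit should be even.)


Number of 1s in data: 4
Parity bit: 0

0


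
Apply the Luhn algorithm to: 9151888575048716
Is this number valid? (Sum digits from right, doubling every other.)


Luhn sum = 75
75 mod 10 = 5

Invalid (Luhn sum mod 10 = 5)


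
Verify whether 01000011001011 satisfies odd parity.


Number of 1s: 6

No, parity error (6 ones)


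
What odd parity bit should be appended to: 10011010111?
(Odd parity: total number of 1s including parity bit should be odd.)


Number of 1s in data: 7
Parity bit: 0

0


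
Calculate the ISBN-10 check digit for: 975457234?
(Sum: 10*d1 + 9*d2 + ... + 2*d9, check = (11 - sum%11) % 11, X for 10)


Weighted sum: 311
311 mod 11 = 3

Check digit: 8


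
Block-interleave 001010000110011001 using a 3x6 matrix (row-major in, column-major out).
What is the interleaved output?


Matrix:
  001010
  000110
  011001
Read columns: 000001101010110001

000001101010110001


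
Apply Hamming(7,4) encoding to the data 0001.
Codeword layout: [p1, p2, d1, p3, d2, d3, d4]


Parity bits: p1=1, p2=1, p3=1

1101001


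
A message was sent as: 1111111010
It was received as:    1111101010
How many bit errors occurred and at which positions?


XOR: 0000010000

1 error(s) at position(s): 5


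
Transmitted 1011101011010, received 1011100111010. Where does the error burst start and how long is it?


XOR: 0000001100000

Burst at position 6, length 2


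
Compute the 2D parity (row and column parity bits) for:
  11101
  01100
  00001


Row parities: 001
Column parities: 10000

Row P: 001, Col P: 10000, Corner: 1


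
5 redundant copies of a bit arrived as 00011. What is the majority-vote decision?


Ones: 2 out of 5
Threshold: 3

0 (2/5 voted 1)


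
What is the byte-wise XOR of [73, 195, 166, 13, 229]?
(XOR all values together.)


XOR chain: 73 ^ 195 ^ 166 ^ 13 ^ 229 = 196

196


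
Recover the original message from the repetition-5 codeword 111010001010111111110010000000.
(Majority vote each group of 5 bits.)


Groups: 11101, 00010, 10111, 11111, 00100, 00000
Majority votes: 101100

101100


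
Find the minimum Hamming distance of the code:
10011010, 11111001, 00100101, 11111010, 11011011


Comparing all pairs, minimum distance: 2
Can detect 1 errors, correct 0 errors

2


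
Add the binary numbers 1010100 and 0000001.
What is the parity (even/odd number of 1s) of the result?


1010100 = 84
0000001 = 1
Sum = 85 = 1010101
1s count = 4

even parity (4 ones in 1010101)


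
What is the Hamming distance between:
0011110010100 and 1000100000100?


XOR: 1011010010000
Count of 1s: 5

5


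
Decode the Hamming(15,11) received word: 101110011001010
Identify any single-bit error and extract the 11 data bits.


Syndrome = 0: no error detected

Data: 11001001010 (no errors)


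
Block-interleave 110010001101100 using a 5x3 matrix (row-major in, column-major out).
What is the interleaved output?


Matrix:
  110
  010
  001
  101
  100
Read columns: 100111100000110

100111100000110


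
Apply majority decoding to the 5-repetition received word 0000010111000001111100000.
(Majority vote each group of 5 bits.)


Groups: 00000, 10111, 00000, 11111, 00000
Majority votes: 01010

01010


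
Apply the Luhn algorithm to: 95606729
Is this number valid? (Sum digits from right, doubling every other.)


Luhn sum = 40
40 mod 10 = 0

Valid (Luhn sum mod 10 = 0)


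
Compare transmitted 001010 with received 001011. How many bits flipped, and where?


XOR: 000001

1 error(s) at position(s): 5


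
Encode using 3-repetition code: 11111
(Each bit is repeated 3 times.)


Each bit -> 3 copies

111111111111111


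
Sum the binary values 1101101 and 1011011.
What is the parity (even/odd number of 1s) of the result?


1101101 = 109
1011011 = 91
Sum = 200 = 11001000
1s count = 3

odd parity (3 ones in 11001000)


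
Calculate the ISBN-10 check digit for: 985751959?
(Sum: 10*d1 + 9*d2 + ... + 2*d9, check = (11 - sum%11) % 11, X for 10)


Weighted sum: 355
355 mod 11 = 3

Check digit: 8


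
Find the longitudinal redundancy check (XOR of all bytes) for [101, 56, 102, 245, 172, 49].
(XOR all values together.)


XOR chain: 101 ^ 56 ^ 102 ^ 245 ^ 172 ^ 49 = 83

83


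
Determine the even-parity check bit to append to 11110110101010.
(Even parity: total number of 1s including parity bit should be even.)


Number of 1s in data: 9
Parity bit: 1

1


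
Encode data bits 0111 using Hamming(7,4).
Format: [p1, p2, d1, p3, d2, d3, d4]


Parity bits: p1=0, p2=0, p3=1

0001111


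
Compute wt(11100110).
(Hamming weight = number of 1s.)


Counting 1s in 11100110

5


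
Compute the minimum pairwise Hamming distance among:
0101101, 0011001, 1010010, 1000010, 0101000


Comparing all pairs, minimum distance: 1
Can detect 0 errors, correct 0 errors

1


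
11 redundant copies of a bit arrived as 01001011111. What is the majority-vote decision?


Ones: 7 out of 11
Threshold: 6

1 (7/11 voted 1)


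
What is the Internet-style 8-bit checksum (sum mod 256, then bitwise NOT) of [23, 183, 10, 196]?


Sum = 412 mod 256 = 156
Complement = 99

99


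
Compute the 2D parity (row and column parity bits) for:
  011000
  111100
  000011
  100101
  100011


Row parities: 00011
Column parities: 100001

Row P: 00011, Col P: 100001, Corner: 0


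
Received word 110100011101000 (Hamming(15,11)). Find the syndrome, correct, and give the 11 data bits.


Syndrome = 0: no error detected

Data: 00001101000 (no errors)


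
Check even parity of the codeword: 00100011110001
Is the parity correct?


Number of 1s: 6

Yes, parity is correct (6 ones)


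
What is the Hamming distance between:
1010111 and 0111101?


XOR: 1101010
Count of 1s: 4

4


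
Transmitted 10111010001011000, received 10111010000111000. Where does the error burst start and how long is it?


XOR: 00000000001100000

Burst at position 10, length 2


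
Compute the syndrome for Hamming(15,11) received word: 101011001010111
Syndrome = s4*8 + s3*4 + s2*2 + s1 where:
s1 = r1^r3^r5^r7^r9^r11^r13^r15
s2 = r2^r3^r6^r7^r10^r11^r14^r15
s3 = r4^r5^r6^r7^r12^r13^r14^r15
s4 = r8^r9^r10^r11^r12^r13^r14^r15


s1=1, s2=1, s3=1, s4=1

Syndrome = 15 (error at position 15)


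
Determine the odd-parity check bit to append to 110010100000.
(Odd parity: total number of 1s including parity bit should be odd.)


Number of 1s in data: 4
Parity bit: 1

1


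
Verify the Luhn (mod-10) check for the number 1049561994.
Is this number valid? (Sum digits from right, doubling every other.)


Luhn sum = 50
50 mod 10 = 0

Valid (Luhn sum mod 10 = 0)


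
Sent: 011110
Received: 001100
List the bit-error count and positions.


XOR: 010010

2 error(s) at position(s): 1, 4


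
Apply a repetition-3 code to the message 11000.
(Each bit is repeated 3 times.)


Each bit -> 3 copies

111111000000000


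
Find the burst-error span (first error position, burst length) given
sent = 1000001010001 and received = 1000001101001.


XOR: 0000000111000

Burst at position 7, length 3


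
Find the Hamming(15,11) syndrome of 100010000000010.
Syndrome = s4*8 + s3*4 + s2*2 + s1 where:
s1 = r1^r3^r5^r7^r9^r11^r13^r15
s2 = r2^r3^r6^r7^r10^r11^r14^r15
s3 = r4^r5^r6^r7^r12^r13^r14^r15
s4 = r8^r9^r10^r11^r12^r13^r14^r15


s1=0, s2=1, s3=0, s4=1

Syndrome = 10 (error at position 10)


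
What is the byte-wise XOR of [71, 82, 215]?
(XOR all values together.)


XOR chain: 71 ^ 82 ^ 215 = 194

194


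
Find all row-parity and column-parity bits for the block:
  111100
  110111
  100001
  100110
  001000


Row parities: 01011
Column parities: 000100

Row P: 01011, Col P: 000100, Corner: 1


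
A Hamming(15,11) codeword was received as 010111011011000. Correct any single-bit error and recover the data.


Syndrome = 3: error at position 3

Data: 11101011000 (corrected bit 3)


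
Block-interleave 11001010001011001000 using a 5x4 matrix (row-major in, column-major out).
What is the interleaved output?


Matrix:
  1100
  1010
  0010
  1100
  1000
Read columns: 11011100100110000000

11011100100110000000


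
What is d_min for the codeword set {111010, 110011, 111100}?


Comparing all pairs, minimum distance: 2
Can detect 1 errors, correct 0 errors

2


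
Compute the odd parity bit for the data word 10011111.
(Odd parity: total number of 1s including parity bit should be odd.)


Number of 1s in data: 6
Parity bit: 1

1


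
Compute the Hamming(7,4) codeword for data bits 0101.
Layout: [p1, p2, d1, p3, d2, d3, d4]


Parity bits: p1=0, p2=1, p3=0

0100101


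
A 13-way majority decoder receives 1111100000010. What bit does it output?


Ones: 6 out of 13
Threshold: 7

0 (6/13 voted 1)


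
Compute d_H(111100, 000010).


XOR: 111110
Count of 1s: 5

5


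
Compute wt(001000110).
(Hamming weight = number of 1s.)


Counting 1s in 001000110

3


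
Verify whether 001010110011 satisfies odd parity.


Number of 1s: 6

No, parity error (6 ones)


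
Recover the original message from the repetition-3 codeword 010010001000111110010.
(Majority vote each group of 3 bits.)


Groups: 010, 010, 001, 000, 111, 110, 010
Majority votes: 0000110

0000110


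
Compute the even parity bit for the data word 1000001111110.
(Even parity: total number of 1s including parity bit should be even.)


Number of 1s in data: 7
Parity bit: 1

1


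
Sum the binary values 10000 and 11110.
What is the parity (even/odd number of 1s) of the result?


10000 = 16
11110 = 30
Sum = 46 = 101110
1s count = 4

even parity (4 ones in 101110)


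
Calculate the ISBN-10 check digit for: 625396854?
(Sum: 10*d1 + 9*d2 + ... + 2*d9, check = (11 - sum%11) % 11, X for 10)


Weighted sum: 278
278 mod 11 = 3

Check digit: 8


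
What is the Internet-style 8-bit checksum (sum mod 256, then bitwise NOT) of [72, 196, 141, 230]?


Sum = 639 mod 256 = 127
Complement = 128

128


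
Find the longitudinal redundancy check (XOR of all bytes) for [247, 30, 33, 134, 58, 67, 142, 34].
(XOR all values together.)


XOR chain: 247 ^ 30 ^ 33 ^ 134 ^ 58 ^ 67 ^ 142 ^ 34 = 155

155


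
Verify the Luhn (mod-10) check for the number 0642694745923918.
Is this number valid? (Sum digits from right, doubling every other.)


Luhn sum = 92
92 mod 10 = 2

Invalid (Luhn sum mod 10 = 2)


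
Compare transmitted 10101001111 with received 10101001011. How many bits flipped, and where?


XOR: 00000000100

1 error(s) at position(s): 8


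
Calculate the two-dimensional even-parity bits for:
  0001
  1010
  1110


Row parities: 101
Column parities: 0101

Row P: 101, Col P: 0101, Corner: 0


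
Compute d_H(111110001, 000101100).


XOR: 111011101
Count of 1s: 7

7


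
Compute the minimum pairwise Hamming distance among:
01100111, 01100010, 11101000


Comparing all pairs, minimum distance: 2
Can detect 1 errors, correct 0 errors

2


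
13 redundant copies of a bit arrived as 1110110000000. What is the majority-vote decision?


Ones: 5 out of 13
Threshold: 7

0 (5/13 voted 1)


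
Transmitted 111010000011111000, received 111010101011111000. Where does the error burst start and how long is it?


XOR: 000000101000000000

Burst at position 6, length 3


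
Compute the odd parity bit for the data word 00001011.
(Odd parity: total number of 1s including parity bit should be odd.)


Number of 1s in data: 3
Parity bit: 0

0


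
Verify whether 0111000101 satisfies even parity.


Number of 1s: 5

No, parity error (5 ones)


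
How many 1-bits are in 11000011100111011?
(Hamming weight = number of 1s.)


Counting 1s in 11000011100111011

10


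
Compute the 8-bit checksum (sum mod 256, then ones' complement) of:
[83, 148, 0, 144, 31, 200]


Sum = 606 mod 256 = 94
Complement = 161

161


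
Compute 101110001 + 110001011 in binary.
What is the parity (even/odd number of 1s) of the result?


101110001 = 369
110001011 = 395
Sum = 764 = 1011111100
1s count = 7

odd parity (7 ones in 1011111100)


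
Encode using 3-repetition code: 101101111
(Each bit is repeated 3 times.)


Each bit -> 3 copies

111000111111000111111111111


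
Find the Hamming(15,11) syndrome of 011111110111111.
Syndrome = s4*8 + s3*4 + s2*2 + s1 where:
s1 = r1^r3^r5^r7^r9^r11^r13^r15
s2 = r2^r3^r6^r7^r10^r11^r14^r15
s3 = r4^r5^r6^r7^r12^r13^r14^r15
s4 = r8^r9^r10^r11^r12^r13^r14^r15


s1=0, s2=0, s3=0, s4=1

Syndrome = 8 (error at position 8)


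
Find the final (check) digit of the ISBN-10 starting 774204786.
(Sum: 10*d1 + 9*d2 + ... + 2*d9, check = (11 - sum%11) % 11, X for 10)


Weighted sum: 263
263 mod 11 = 10

Check digit: 1


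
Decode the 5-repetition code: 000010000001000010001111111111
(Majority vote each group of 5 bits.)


Groups: 00001, 00000, 01000, 01000, 11111, 11111
Majority votes: 000011

000011


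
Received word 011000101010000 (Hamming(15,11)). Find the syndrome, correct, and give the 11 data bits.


Syndrome = 4: error at position 4

Data: 10011010000 (corrected bit 4)


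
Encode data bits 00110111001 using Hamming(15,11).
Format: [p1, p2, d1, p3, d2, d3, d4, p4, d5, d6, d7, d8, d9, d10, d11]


Parity bits: p1=1, p2=1, p3=0, p4=0

110001100111001


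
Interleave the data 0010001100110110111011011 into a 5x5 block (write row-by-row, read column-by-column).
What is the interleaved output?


Matrix:
  00100
  01100
  11011
  01110
  11011
Read columns: 0010101111110100011100101

0010101111110100011100101


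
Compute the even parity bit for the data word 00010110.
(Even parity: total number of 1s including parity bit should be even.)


Number of 1s in data: 3
Parity bit: 1

1


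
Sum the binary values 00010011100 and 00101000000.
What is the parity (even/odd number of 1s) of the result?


00010011100 = 156
00101000000 = 320
Sum = 476 = 111011100
1s count = 6

even parity (6 ones in 111011100)


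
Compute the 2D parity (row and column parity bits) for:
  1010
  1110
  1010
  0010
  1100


Row parities: 01010
Column parities: 0000

Row P: 01010, Col P: 0000, Corner: 0


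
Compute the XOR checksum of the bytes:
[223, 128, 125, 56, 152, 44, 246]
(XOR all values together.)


XOR chain: 223 ^ 128 ^ 125 ^ 56 ^ 152 ^ 44 ^ 246 = 88

88


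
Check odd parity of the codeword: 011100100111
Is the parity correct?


Number of 1s: 7

Yes, parity is correct (7 ones)


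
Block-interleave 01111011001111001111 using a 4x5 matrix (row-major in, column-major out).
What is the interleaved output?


Matrix:
  01111
  01100
  11110
  01111
Read columns: 00101111111110111001

00101111111110111001


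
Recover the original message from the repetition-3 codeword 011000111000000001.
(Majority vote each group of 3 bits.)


Groups: 011, 000, 111, 000, 000, 001
Majority votes: 101000

101000


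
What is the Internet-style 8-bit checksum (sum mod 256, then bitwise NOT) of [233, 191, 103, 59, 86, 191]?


Sum = 863 mod 256 = 95
Complement = 160

160


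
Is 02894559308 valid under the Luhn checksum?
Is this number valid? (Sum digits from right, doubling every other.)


Luhn sum = 51
51 mod 10 = 1

Invalid (Luhn sum mod 10 = 1)


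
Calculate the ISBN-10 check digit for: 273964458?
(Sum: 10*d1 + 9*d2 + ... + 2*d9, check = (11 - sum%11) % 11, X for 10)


Weighted sum: 273
273 mod 11 = 9

Check digit: 2


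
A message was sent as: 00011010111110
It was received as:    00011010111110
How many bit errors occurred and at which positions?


XOR: 00000000000000

0 errors (received matches sent)


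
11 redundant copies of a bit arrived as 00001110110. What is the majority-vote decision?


Ones: 5 out of 11
Threshold: 6

0 (5/11 voted 1)


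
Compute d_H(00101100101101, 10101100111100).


XOR: 10000000010001
Count of 1s: 3

3


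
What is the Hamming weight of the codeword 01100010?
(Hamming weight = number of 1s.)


Counting 1s in 01100010

3


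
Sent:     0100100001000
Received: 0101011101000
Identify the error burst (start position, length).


XOR: 0001111100000

Burst at position 3, length 5


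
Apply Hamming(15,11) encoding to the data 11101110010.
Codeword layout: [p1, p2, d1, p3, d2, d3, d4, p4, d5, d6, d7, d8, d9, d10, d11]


Parity bits: p1=0, p2=1, p3=1, p4=0

011111001110010


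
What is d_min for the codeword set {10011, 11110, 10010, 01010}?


Comparing all pairs, minimum distance: 1
Can detect 0 errors, correct 0 errors

1


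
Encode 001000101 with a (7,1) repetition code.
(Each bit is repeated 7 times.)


Each bit -> 7 copies

000000000000001111111000000000000000000000111111100000001111111


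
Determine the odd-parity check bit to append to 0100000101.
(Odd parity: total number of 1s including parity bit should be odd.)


Number of 1s in data: 3
Parity bit: 0

0


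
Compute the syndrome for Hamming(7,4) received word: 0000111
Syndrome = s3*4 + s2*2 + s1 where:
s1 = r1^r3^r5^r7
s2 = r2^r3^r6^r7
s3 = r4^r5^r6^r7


s1=0, s2=0, s3=1

Syndrome = 4 (error at position 4)


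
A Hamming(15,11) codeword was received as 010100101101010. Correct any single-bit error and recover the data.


Syndrome = 0: no error detected

Data: 00011101010 (no errors)


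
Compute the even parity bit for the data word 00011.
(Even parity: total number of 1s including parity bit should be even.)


Number of 1s in data: 2
Parity bit: 0

0


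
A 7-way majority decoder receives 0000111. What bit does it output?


Ones: 3 out of 7
Threshold: 4

0 (3/7 voted 1)


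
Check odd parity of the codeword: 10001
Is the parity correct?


Number of 1s: 2

No, parity error (2 ones)


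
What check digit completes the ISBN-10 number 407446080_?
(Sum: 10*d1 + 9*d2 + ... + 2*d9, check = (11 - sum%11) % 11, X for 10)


Weighted sum: 202
202 mod 11 = 4

Check digit: 7


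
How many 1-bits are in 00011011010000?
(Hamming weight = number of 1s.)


Counting 1s in 00011011010000

5


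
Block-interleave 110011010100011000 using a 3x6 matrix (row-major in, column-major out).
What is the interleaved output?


Matrix:
  110011
  010100
  011000
Read columns: 100111001010100100

100111001010100100


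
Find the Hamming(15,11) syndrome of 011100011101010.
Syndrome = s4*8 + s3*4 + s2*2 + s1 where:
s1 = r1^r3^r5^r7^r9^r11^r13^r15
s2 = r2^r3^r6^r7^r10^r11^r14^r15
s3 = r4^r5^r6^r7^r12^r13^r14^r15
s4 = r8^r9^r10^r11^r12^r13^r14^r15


s1=0, s2=0, s3=1, s4=1

Syndrome = 12 (error at position 12)


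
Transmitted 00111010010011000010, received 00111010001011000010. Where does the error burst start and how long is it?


XOR: 00000000011000000000

Burst at position 9, length 2


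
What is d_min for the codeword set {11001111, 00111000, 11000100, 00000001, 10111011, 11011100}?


Comparing all pairs, minimum distance: 2
Can detect 1 errors, correct 0 errors

2


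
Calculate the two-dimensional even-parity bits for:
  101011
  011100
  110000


Row parities: 010
Column parities: 000111

Row P: 010, Col P: 000111, Corner: 1


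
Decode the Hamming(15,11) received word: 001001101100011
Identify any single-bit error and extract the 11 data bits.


Syndrome = 0: no error detected

Data: 10111100011 (no errors)


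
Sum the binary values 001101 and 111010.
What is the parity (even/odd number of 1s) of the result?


001101 = 13
111010 = 58
Sum = 71 = 1000111
1s count = 4

even parity (4 ones in 1000111)


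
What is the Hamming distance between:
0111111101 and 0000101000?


XOR: 0111010101
Count of 1s: 6

6


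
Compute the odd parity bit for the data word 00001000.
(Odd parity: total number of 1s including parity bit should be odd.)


Number of 1s in data: 1
Parity bit: 0

0


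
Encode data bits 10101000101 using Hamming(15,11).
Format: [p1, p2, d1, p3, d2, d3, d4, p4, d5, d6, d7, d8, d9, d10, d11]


Parity bits: p1=0, p2=1, p3=1, p4=1

011101011000101


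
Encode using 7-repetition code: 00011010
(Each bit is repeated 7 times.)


Each bit -> 7 copies

00000000000000000000011111111111111000000011111110000000


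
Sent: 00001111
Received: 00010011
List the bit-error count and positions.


XOR: 00011100

3 error(s) at position(s): 3, 4, 5


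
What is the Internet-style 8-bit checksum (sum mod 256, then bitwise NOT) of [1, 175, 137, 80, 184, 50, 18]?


Sum = 645 mod 256 = 133
Complement = 122

122


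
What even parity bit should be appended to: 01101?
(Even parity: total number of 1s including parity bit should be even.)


Number of 1s in data: 3
Parity bit: 1

1


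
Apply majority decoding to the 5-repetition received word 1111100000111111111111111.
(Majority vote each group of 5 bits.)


Groups: 11111, 00000, 11111, 11111, 11111
Majority votes: 10111

10111


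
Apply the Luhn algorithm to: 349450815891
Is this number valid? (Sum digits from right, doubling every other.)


Luhn sum = 51
51 mod 10 = 1

Invalid (Luhn sum mod 10 = 1)


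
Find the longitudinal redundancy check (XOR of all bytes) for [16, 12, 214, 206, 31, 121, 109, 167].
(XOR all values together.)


XOR chain: 16 ^ 12 ^ 214 ^ 206 ^ 31 ^ 121 ^ 109 ^ 167 = 168

168


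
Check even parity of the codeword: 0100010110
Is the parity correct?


Number of 1s: 4

Yes, parity is correct (4 ones)


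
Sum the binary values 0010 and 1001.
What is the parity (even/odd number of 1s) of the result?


0010 = 2
1001 = 9
Sum = 11 = 1011
1s count = 3

odd parity (3 ones in 1011)


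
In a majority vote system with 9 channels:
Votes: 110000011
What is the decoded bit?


Ones: 4 out of 9
Threshold: 5

0 (4/9 voted 1)


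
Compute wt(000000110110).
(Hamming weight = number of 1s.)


Counting 1s in 000000110110

4


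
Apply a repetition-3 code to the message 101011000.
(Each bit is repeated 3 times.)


Each bit -> 3 copies

111000111000111111000000000


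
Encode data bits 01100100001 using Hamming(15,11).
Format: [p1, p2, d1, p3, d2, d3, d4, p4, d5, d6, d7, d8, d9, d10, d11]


Parity bits: p1=0, p2=1, p3=1, p4=0

010111000100001


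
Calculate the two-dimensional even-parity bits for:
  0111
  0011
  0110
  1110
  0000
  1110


Row parities: 100101
Column parities: 0010

Row P: 100101, Col P: 0010, Corner: 1


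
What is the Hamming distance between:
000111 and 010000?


XOR: 010111
Count of 1s: 4

4


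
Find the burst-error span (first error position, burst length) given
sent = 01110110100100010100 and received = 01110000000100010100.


XOR: 00000110100000000000

Burst at position 5, length 4


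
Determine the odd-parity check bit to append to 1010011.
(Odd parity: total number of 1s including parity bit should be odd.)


Number of 1s in data: 4
Parity bit: 1

1


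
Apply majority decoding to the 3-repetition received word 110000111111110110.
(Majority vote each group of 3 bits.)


Groups: 110, 000, 111, 111, 110, 110
Majority votes: 101111

101111


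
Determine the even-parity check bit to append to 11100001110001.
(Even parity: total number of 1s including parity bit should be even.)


Number of 1s in data: 7
Parity bit: 1

1


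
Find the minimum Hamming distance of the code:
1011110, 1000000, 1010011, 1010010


Comparing all pairs, minimum distance: 1
Can detect 0 errors, correct 0 errors

1


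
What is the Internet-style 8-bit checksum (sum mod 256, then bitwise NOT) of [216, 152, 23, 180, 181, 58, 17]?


Sum = 827 mod 256 = 59
Complement = 196

196


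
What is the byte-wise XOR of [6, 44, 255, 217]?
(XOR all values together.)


XOR chain: 6 ^ 44 ^ 255 ^ 217 = 12

12


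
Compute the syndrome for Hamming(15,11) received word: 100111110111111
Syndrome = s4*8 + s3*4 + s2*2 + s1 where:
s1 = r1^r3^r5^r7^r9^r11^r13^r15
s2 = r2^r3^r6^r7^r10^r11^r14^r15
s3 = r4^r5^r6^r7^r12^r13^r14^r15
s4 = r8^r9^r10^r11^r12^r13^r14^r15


s1=0, s2=0, s3=0, s4=1

Syndrome = 8 (error at position 8)


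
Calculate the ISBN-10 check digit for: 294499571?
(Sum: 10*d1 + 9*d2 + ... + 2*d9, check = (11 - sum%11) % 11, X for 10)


Weighted sum: 303
303 mod 11 = 6

Check digit: 5


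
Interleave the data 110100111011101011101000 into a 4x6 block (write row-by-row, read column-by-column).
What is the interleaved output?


Matrix:
  110100
  111011
  101011
  101000
Read columns: 111111000111100001100110

111111000111100001100110


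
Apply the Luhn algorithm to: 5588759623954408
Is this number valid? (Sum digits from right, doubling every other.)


Luhn sum = 87
87 mod 10 = 7

Invalid (Luhn sum mod 10 = 7)


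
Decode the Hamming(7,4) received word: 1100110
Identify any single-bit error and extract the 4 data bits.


Syndrome = 0: no error detected

Data: 0110 (no errors)


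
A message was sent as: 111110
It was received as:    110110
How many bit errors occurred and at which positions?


XOR: 001000

1 error(s) at position(s): 2


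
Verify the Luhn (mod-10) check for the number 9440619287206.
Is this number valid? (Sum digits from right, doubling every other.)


Luhn sum = 63
63 mod 10 = 3

Invalid (Luhn sum mod 10 = 3)


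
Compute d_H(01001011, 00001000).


XOR: 01000011
Count of 1s: 3

3


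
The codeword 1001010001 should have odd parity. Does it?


Number of 1s: 4

No, parity error (4 ones)


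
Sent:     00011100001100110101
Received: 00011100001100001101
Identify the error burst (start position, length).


XOR: 00000000000000111000

Burst at position 14, length 3


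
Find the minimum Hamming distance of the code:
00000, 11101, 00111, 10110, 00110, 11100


Comparing all pairs, minimum distance: 1
Can detect 0 errors, correct 0 errors

1


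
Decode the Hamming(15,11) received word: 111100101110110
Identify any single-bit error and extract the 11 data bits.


Syndrome = 8: error at position 8

Data: 10011110110 (corrected bit 8)


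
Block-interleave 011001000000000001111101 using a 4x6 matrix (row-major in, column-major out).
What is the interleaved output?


Matrix:
  011001
  000000
  000001
  111101
Read columns: 000110011001000100001011

000110011001000100001011


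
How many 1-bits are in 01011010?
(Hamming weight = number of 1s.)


Counting 1s in 01011010

4


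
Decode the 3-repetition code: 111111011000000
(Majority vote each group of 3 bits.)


Groups: 111, 111, 011, 000, 000
Majority votes: 11100

11100


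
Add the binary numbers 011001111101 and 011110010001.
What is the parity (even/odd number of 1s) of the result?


011001111101 = 1661
011110010001 = 1937
Sum = 3598 = 111000001110
1s count = 6

even parity (6 ones in 111000001110)


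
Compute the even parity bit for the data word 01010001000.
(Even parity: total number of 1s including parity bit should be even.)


Number of 1s in data: 3
Parity bit: 1

1


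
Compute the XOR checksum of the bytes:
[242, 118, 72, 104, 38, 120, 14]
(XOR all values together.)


XOR chain: 242 ^ 118 ^ 72 ^ 104 ^ 38 ^ 120 ^ 14 = 244

244


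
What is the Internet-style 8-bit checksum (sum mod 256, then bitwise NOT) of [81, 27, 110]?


Sum = 218 mod 256 = 218
Complement = 37

37


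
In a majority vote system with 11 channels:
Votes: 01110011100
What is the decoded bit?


Ones: 6 out of 11
Threshold: 6

1 (6/11 voted 1)


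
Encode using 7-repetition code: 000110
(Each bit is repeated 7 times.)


Each bit -> 7 copies

000000000000000000000111111111111110000000


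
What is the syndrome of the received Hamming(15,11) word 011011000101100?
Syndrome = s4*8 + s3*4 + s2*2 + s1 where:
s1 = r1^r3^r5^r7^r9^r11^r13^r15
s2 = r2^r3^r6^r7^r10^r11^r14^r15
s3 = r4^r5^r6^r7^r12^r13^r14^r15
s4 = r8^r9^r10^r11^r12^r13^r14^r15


s1=1, s2=0, s3=0, s4=1

Syndrome = 9 (error at position 9)


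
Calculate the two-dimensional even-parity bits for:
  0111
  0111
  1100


Row parities: 110
Column parities: 1100

Row P: 110, Col P: 1100, Corner: 0


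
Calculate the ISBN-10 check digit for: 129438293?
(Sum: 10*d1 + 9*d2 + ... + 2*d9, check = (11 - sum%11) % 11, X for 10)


Weighted sum: 227
227 mod 11 = 7

Check digit: 4


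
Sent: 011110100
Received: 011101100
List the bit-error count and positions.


XOR: 000011000

2 error(s) at position(s): 4, 5


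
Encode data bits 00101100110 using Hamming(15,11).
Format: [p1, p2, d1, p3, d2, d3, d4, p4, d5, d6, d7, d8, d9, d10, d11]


Parity bits: p1=0, p2=1, p3=1, p4=0

010101001100110


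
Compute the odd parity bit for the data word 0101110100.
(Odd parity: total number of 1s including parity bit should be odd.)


Number of 1s in data: 5
Parity bit: 0

0


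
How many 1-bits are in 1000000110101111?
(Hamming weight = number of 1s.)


Counting 1s in 1000000110101111

8


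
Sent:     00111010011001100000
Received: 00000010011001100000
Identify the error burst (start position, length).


XOR: 00111000000000000000

Burst at position 2, length 3


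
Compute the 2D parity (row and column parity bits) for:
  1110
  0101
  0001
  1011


Row parities: 1011
Column parities: 0001

Row P: 1011, Col P: 0001, Corner: 1


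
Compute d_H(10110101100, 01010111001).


XOR: 11100010101
Count of 1s: 6

6


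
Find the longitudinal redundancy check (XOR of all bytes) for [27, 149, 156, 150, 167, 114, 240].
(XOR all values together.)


XOR chain: 27 ^ 149 ^ 156 ^ 150 ^ 167 ^ 114 ^ 240 = 161

161


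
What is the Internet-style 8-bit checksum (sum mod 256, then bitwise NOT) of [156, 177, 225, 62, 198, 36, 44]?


Sum = 898 mod 256 = 130
Complement = 125

125


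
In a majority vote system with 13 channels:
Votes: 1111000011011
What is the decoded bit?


Ones: 8 out of 13
Threshold: 7

1 (8/13 voted 1)


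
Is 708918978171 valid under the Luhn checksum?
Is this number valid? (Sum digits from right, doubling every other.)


Luhn sum = 61
61 mod 10 = 1

Invalid (Luhn sum mod 10 = 1)


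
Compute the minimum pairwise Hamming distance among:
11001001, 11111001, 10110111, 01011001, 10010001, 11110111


Comparing all pairs, minimum distance: 1
Can detect 0 errors, correct 0 errors

1


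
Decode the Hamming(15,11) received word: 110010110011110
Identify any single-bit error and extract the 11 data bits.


Syndrome = 13: error at position 13

Data: 01010011010 (corrected bit 13)


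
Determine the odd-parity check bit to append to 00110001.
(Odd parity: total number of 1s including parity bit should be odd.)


Number of 1s in data: 3
Parity bit: 0

0


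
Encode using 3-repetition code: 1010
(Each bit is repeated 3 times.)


Each bit -> 3 copies

111000111000


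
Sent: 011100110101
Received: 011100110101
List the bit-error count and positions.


XOR: 000000000000

0 errors (received matches sent)


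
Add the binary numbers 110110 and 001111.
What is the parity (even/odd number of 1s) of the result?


110110 = 54
001111 = 15
Sum = 69 = 1000101
1s count = 3

odd parity (3 ones in 1000101)


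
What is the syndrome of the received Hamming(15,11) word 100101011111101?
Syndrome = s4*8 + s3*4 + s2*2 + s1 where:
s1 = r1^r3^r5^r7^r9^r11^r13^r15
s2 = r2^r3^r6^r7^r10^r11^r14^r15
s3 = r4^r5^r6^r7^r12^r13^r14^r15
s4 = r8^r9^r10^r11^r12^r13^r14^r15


s1=1, s2=0, s3=1, s4=1

Syndrome = 13 (error at position 13)


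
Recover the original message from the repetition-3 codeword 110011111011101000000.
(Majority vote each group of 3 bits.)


Groups: 110, 011, 111, 011, 101, 000, 000
Majority votes: 1111100

1111100


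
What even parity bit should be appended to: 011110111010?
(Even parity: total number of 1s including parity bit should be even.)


Number of 1s in data: 8
Parity bit: 0

0


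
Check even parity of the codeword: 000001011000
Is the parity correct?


Number of 1s: 3

No, parity error (3 ones)


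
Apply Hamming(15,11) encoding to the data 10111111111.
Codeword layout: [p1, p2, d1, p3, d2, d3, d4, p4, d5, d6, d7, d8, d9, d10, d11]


Parity bits: p1=0, p2=1, p3=0, p4=1

011001111111111


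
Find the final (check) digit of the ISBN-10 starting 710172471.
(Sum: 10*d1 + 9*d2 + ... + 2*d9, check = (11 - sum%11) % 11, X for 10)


Weighted sum: 177
177 mod 11 = 1

Check digit: X


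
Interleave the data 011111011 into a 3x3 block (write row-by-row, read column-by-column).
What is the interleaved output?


Matrix:
  011
  111
  011
Read columns: 010111111

010111111


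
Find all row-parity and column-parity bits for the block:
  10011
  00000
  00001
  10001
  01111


Row parities: 10100
Column parities: 01100

Row P: 10100, Col P: 01100, Corner: 0


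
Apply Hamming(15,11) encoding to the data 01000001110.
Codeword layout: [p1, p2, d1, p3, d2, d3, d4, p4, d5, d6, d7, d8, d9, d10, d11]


Parity bits: p1=0, p2=1, p3=0, p4=1

010010010001110


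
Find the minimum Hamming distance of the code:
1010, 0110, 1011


Comparing all pairs, minimum distance: 1
Can detect 0 errors, correct 0 errors

1


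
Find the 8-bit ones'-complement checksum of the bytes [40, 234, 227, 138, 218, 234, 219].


Sum = 1310 mod 256 = 30
Complement = 225

225


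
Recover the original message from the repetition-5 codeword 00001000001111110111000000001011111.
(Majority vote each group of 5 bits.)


Groups: 00001, 00000, 11111, 10111, 00000, 00010, 11111
Majority votes: 0011001

0011001


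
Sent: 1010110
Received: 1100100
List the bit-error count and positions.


XOR: 0110010

3 error(s) at position(s): 1, 2, 5


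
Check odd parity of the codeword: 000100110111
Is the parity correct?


Number of 1s: 6

No, parity error (6 ones)


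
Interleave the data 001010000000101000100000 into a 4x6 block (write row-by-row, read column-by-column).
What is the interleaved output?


Matrix:
  001010
  000000
  101000
  100000
Read columns: 001100001010000010000000

001100001010000010000000


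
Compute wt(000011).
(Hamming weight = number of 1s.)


Counting 1s in 000011

2


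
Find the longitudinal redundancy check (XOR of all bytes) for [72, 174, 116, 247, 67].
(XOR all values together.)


XOR chain: 72 ^ 174 ^ 116 ^ 247 ^ 67 = 38

38


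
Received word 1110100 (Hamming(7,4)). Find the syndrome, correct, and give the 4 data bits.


Syndrome = 5: error at position 5

Data: 1000 (corrected bit 5)


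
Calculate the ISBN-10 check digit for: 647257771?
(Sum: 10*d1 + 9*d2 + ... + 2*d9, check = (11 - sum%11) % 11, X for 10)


Weighted sum: 282
282 mod 11 = 7

Check digit: 4


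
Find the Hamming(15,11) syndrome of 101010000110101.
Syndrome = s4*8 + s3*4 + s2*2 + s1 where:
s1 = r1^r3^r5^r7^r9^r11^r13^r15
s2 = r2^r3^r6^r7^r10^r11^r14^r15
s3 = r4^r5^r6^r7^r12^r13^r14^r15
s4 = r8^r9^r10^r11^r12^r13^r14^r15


s1=0, s2=0, s3=1, s4=0

Syndrome = 4 (error at position 4)


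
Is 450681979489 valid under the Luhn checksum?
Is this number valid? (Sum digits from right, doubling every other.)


Luhn sum = 72
72 mod 10 = 2

Invalid (Luhn sum mod 10 = 2)


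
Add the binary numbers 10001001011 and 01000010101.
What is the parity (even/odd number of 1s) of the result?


10001001011 = 1099
01000010101 = 533
Sum = 1632 = 11001100000
1s count = 4

even parity (4 ones in 11001100000)


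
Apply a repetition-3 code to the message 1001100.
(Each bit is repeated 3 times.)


Each bit -> 3 copies

111000000111111000000


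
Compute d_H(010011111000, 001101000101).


XOR: 011110111101
Count of 1s: 9

9


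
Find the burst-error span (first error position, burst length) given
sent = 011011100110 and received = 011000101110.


XOR: 000011001000

Burst at position 4, length 5


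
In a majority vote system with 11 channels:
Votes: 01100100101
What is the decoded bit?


Ones: 5 out of 11
Threshold: 6

0 (5/11 voted 1)


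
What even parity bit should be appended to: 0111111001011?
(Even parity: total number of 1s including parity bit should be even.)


Number of 1s in data: 9
Parity bit: 1

1


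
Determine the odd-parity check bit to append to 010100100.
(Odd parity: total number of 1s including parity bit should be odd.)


Number of 1s in data: 3
Parity bit: 0

0


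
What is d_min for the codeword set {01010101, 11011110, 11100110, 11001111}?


Comparing all pairs, minimum distance: 2
Can detect 1 errors, correct 0 errors

2


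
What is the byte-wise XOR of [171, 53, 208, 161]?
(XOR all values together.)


XOR chain: 171 ^ 53 ^ 208 ^ 161 = 239

239


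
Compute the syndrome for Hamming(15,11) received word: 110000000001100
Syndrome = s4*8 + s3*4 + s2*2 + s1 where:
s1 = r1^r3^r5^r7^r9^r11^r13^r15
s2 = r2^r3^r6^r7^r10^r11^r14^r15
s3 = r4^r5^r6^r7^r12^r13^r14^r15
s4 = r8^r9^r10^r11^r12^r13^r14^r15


s1=0, s2=1, s3=0, s4=0

Syndrome = 2 (error at position 2)


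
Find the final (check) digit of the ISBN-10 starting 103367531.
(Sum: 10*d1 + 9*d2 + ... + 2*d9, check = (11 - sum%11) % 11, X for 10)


Weighted sum: 157
157 mod 11 = 3

Check digit: 8


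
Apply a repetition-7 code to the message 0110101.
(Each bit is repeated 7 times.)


Each bit -> 7 copies

0000000111111111111110000000111111100000001111111


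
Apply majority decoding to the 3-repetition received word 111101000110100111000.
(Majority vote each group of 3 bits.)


Groups: 111, 101, 000, 110, 100, 111, 000
Majority votes: 1101010

1101010


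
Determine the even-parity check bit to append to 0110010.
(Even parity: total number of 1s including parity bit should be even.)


Number of 1s in data: 3
Parity bit: 1

1


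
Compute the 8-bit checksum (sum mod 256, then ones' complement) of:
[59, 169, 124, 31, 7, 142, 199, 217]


Sum = 948 mod 256 = 180
Complement = 75

75


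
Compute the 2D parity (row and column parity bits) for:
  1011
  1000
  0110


Row parities: 110
Column parities: 0101

Row P: 110, Col P: 0101, Corner: 0


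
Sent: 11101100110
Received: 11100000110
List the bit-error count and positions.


XOR: 00001100000

2 error(s) at position(s): 4, 5


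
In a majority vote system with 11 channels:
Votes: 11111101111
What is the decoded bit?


Ones: 10 out of 11
Threshold: 6

1 (10/11 voted 1)


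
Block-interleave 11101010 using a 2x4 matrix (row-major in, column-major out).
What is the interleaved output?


Matrix:
  1110
  1010
Read columns: 11101100

11101100


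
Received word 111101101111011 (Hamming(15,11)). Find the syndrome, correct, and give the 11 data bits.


Syndrome = 0: no error detected

Data: 10111111011 (no errors)


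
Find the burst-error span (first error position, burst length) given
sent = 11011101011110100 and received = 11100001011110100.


XOR: 00111100000000000

Burst at position 2, length 4


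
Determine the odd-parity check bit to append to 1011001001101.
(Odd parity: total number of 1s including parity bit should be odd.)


Number of 1s in data: 7
Parity bit: 0

0


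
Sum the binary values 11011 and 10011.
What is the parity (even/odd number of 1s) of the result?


11011 = 27
10011 = 19
Sum = 46 = 101110
1s count = 4

even parity (4 ones in 101110)


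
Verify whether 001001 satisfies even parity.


Number of 1s: 2

Yes, parity is correct (2 ones)


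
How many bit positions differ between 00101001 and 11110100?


XOR: 11011101
Count of 1s: 6

6


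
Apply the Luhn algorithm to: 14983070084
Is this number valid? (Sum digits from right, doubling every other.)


Luhn sum = 46
46 mod 10 = 6

Invalid (Luhn sum mod 10 = 6)
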